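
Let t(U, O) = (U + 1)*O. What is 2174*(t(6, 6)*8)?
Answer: 730464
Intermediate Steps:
t(U, O) = O*(1 + U) (t(U, O) = (1 + U)*O = O*(1 + U))
2174*(t(6, 6)*8) = 2174*((6*(1 + 6))*8) = 2174*((6*7)*8) = 2174*(42*8) = 2174*336 = 730464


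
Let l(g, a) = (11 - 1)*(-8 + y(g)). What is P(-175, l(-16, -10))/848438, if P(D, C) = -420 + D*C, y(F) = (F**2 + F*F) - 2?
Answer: -439460/424219 ≈ -1.0359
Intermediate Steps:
y(F) = -2 + 2*F**2 (y(F) = (F**2 + F**2) - 2 = 2*F**2 - 2 = -2 + 2*F**2)
l(g, a) = -100 + 20*g**2 (l(g, a) = (11 - 1)*(-8 + (-2 + 2*g**2)) = 10*(-10 + 2*g**2) = -100 + 20*g**2)
P(D, C) = -420 + C*D
P(-175, l(-16, -10))/848438 = (-420 + (-100 + 20*(-16)**2)*(-175))/848438 = (-420 + (-100 + 20*256)*(-175))*(1/848438) = (-420 + (-100 + 5120)*(-175))*(1/848438) = (-420 + 5020*(-175))*(1/848438) = (-420 - 878500)*(1/848438) = -878920*1/848438 = -439460/424219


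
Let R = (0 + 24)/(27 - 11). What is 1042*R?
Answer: 1563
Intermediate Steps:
R = 3/2 (R = 24/16 = 24*(1/16) = 3/2 ≈ 1.5000)
1042*R = 1042*(3/2) = 1563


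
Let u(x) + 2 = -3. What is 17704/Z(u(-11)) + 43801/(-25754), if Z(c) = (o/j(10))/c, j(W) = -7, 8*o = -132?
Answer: -31917862553/849882 ≈ -37556.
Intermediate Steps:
o = -33/2 (o = (1/8)*(-132) = -33/2 ≈ -16.500)
u(x) = -5 (u(x) = -2 - 3 = -5)
Z(c) = 33/(14*c) (Z(c) = (-33/2/(-7))/c = (-33/2*(-1/7))/c = 33/(14*c))
17704/Z(u(-11)) + 43801/(-25754) = 17704/(((33/14)/(-5))) + 43801/(-25754) = 17704/(((33/14)*(-1/5))) + 43801*(-1/25754) = 17704/(-33/70) - 43801/25754 = 17704*(-70/33) - 43801/25754 = -1239280/33 - 43801/25754 = -31917862553/849882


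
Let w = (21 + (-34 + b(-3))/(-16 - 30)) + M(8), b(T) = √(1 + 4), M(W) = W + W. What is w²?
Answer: (1736 - √5)²/2116 ≈ 1420.6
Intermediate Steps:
M(W) = 2*W
b(T) = √5
w = 868/23 - √5/46 (w = (21 + (-34 + √5)/(-16 - 30)) + 2*8 = (21 + (-34 + √5)/(-46)) + 16 = (21 + (-34 + √5)*(-1/46)) + 16 = (21 + (17/23 - √5/46)) + 16 = (500/23 - √5/46) + 16 = 868/23 - √5/46 ≈ 37.691)
w² = (868/23 - √5/46)²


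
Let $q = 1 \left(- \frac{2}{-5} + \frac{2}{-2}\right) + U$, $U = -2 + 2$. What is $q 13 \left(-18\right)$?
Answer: $\frac{702}{5} \approx 140.4$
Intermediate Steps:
$U = 0$
$q = - \frac{3}{5}$ ($q = 1 \left(- \frac{2}{-5} + \frac{2}{-2}\right) + 0 = 1 \left(\left(-2\right) \left(- \frac{1}{5}\right) + 2 \left(- \frac{1}{2}\right)\right) + 0 = 1 \left(\frac{2}{5} - 1\right) + 0 = 1 \left(- \frac{3}{5}\right) + 0 = - \frac{3}{5} + 0 = - \frac{3}{5} \approx -0.6$)
$q 13 \left(-18\right) = \left(- \frac{3}{5}\right) 13 \left(-18\right) = \left(- \frac{39}{5}\right) \left(-18\right) = \frac{702}{5}$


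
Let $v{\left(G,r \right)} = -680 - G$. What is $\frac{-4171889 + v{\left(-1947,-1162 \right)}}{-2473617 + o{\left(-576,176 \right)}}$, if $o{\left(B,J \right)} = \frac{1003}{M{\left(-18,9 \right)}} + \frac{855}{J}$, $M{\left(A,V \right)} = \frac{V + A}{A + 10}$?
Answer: $\frac{6606265248}{3916789409} \approx 1.6867$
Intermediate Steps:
$M{\left(A,V \right)} = \frac{A + V}{10 + A}$
$o{\left(B,J \right)} = \frac{8024}{9} + \frac{855}{J}$ ($o{\left(B,J \right)} = \frac{1003}{\frac{1}{10 - 18} \left(-18 + 9\right)} + \frac{855}{J} = \frac{1003}{\frac{1}{-8} \left(-9\right)} + \frac{855}{J} = \frac{1003}{\left(- \frac{1}{8}\right) \left(-9\right)} + \frac{855}{J} = \frac{1003}{\frac{9}{8}} + \frac{855}{J} = 1003 \cdot \frac{8}{9} + \frac{855}{J} = \frac{8024}{9} + \frac{855}{J}$)
$\frac{-4171889 + v{\left(-1947,-1162 \right)}}{-2473617 + o{\left(-576,176 \right)}} = \frac{-4171889 - -1267}{-2473617 + \left(\frac{8024}{9} + \frac{855}{176}\right)} = \frac{-4171889 + \left(-680 + 1947\right)}{-2473617 + \left(\frac{8024}{9} + 855 \cdot \frac{1}{176}\right)} = \frac{-4171889 + 1267}{-2473617 + \left(\frac{8024}{9} + \frac{855}{176}\right)} = - \frac{4170622}{-2473617 + \frac{1419919}{1584}} = - \frac{4170622}{- \frac{3916789409}{1584}} = \left(-4170622\right) \left(- \frac{1584}{3916789409}\right) = \frac{6606265248}{3916789409}$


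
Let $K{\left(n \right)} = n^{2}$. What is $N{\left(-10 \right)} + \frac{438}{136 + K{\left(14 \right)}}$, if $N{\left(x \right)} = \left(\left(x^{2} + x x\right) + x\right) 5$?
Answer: $\frac{157919}{166} \approx 951.32$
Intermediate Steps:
$N{\left(x \right)} = 5 x + 10 x^{2}$ ($N{\left(x \right)} = \left(\left(x^{2} + x^{2}\right) + x\right) 5 = \left(2 x^{2} + x\right) 5 = \left(x + 2 x^{2}\right) 5 = 5 x + 10 x^{2}$)
$N{\left(-10 \right)} + \frac{438}{136 + K{\left(14 \right)}} = 5 \left(-10\right) \left(1 + 2 \left(-10\right)\right) + \frac{438}{136 + 14^{2}} = 5 \left(-10\right) \left(1 - 20\right) + \frac{438}{136 + 196} = 5 \left(-10\right) \left(-19\right) + \frac{438}{332} = 950 + 438 \cdot \frac{1}{332} = 950 + \frac{219}{166} = \frac{157919}{166}$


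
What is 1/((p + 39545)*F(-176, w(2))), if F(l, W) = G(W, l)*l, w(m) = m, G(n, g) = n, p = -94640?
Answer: 1/19393440 ≈ 5.1564e-8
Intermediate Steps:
F(l, W) = W*l
1/((p + 39545)*F(-176, w(2))) = 1/((-94640 + 39545)*((2*(-176)))) = 1/(-55095*(-352)) = -1/55095*(-1/352) = 1/19393440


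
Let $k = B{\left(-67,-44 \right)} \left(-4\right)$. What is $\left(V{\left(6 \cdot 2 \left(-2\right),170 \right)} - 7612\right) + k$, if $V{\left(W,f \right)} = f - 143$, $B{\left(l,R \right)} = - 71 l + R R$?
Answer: $-34357$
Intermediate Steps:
$B{\left(l,R \right)} = R^{2} - 71 l$ ($B{\left(l,R \right)} = - 71 l + R^{2} = R^{2} - 71 l$)
$k = -26772$ ($k = \left(\left(-44\right)^{2} - -4757\right) \left(-4\right) = \left(1936 + 4757\right) \left(-4\right) = 6693 \left(-4\right) = -26772$)
$V{\left(W,f \right)} = -143 + f$ ($V{\left(W,f \right)} = f - 143 = -143 + f$)
$\left(V{\left(6 \cdot 2 \left(-2\right),170 \right)} - 7612\right) + k = \left(\left(-143 + 170\right) - 7612\right) - 26772 = \left(27 - 7612\right) - 26772 = -7585 - 26772 = -34357$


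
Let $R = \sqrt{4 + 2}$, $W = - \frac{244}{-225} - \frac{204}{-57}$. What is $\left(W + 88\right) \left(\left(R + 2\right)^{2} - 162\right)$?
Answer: $- \frac{3169088}{225} + \frac{1584544 \sqrt{6}}{4275} \approx -13177.0$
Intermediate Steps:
$W = \frac{19936}{4275}$ ($W = \left(-244\right) \left(- \frac{1}{225}\right) - - \frac{68}{19} = \frac{244}{225} + \frac{68}{19} = \frac{19936}{4275} \approx 4.6634$)
$R = \sqrt{6} \approx 2.4495$
$\left(W + 88\right) \left(\left(R + 2\right)^{2} - 162\right) = \left(\frac{19936}{4275} + 88\right) \left(\left(\sqrt{6} + 2\right)^{2} - 162\right) = \frac{396136 \left(\left(2 + \sqrt{6}\right)^{2} - 162\right)}{4275} = \frac{396136 \left(-162 + \left(2 + \sqrt{6}\right)^{2}\right)}{4275} = - \frac{7130448}{475} + \frac{396136 \left(2 + \sqrt{6}\right)^{2}}{4275}$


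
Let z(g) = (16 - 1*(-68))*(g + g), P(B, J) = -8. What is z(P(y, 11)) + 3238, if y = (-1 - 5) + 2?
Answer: 1894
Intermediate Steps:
y = -4 (y = -6 + 2 = -4)
z(g) = 168*g (z(g) = (16 + 68)*(2*g) = 84*(2*g) = 168*g)
z(P(y, 11)) + 3238 = 168*(-8) + 3238 = -1344 + 3238 = 1894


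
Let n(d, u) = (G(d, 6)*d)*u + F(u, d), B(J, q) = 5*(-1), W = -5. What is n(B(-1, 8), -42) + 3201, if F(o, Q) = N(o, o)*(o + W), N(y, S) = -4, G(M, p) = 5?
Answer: 4439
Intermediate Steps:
B(J, q) = -5
F(o, Q) = 20 - 4*o (F(o, Q) = -4*(o - 5) = -4*(-5 + o) = 20 - 4*o)
n(d, u) = 20 - 4*u + 5*d*u (n(d, u) = (5*d)*u + (20 - 4*u) = 5*d*u + (20 - 4*u) = 20 - 4*u + 5*d*u)
n(B(-1, 8), -42) + 3201 = (20 - 4*(-42) + 5*(-5)*(-42)) + 3201 = (20 + 168 + 1050) + 3201 = 1238 + 3201 = 4439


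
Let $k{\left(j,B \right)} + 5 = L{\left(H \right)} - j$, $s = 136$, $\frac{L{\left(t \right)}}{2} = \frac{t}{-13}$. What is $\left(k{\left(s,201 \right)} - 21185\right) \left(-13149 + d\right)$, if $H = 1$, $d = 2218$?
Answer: $\frac{3030510440}{13} \approx 2.3312 \cdot 10^{8}$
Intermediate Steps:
$L{\left(t \right)} = - \frac{2 t}{13}$ ($L{\left(t \right)} = 2 \frac{t}{-13} = 2 t \left(- \frac{1}{13}\right) = 2 \left(- \frac{t}{13}\right) = - \frac{2 t}{13}$)
$k{\left(j,B \right)} = - \frac{67}{13} - j$ ($k{\left(j,B \right)} = -5 - \left(\frac{2}{13} + j\right) = - \frac{67}{13} - j$)
$\left(k{\left(s,201 \right)} - 21185\right) \left(-13149 + d\right) = \left(\left(- \frac{67}{13} - 136\right) - 21185\right) \left(-13149 + 2218\right) = \left(\left(- \frac{67}{13} - 136\right) - 21185\right) \left(-10931\right) = \left(- \frac{1835}{13} - 21185\right) \left(-10931\right) = \left(- \frac{277240}{13}\right) \left(-10931\right) = \frac{3030510440}{13}$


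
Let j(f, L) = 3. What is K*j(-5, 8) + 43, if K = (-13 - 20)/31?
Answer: 1234/31 ≈ 39.806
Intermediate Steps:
K = -33/31 (K = -33*1/31 = -33/31 ≈ -1.0645)
K*j(-5, 8) + 43 = -33/31*3 + 43 = -99/31 + 43 = 1234/31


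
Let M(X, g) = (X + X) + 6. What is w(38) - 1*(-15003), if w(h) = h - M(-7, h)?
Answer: 15049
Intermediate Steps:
M(X, g) = 6 + 2*X (M(X, g) = 2*X + 6 = 6 + 2*X)
w(h) = 8 + h (w(h) = h - (6 + 2*(-7)) = h - (6 - 14) = h - 1*(-8) = h + 8 = 8 + h)
w(38) - 1*(-15003) = (8 + 38) - 1*(-15003) = 46 + 15003 = 15049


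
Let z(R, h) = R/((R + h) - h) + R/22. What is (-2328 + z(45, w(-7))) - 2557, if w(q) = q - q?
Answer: -107403/22 ≈ -4882.0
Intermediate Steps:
w(q) = 0
z(R, h) = 1 + R/22 (z(R, h) = R/R + R*(1/22) = 1 + R/22)
(-2328 + z(45, w(-7))) - 2557 = (-2328 + (1 + (1/22)*45)) - 2557 = (-2328 + (1 + 45/22)) - 2557 = (-2328 + 67/22) - 2557 = -51149/22 - 2557 = -107403/22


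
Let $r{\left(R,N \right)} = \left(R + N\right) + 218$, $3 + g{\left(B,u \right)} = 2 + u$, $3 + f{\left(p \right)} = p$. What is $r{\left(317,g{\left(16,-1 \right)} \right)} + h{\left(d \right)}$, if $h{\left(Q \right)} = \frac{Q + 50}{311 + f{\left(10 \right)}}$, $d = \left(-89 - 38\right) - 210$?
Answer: $\frac{169207}{318} \approx 532.1$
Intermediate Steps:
$f{\left(p \right)} = -3 + p$
$g{\left(B,u \right)} = -1 + u$ ($g{\left(B,u \right)} = -3 + \left(2 + u\right) = -1 + u$)
$r{\left(R,N \right)} = 218 + N + R$ ($r{\left(R,N \right)} = \left(N + R\right) + 218 = 218 + N + R$)
$d = -337$ ($d = -127 - 210 = -337$)
$h{\left(Q \right)} = \frac{25}{159} + \frac{Q}{318}$ ($h{\left(Q \right)} = \frac{Q + 50}{311 + \left(-3 + 10\right)} = \frac{50 + Q}{311 + 7} = \frac{50 + Q}{318} = \left(50 + Q\right) \frac{1}{318} = \frac{25}{159} + \frac{Q}{318}$)
$r{\left(317,g{\left(16,-1 \right)} \right)} + h{\left(d \right)} = \left(218 - 2 + 317\right) + \left(\frac{25}{159} + \frac{1}{318} \left(-337\right)\right) = \left(218 - 2 + 317\right) + \left(\frac{25}{159} - \frac{337}{318}\right) = 533 - \frac{287}{318} = \frac{169207}{318}$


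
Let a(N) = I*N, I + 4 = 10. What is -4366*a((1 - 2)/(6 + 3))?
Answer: 8732/3 ≈ 2910.7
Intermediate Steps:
I = 6 (I = -4 + 10 = 6)
a(N) = 6*N
-4366*a((1 - 2)/(6 + 3)) = -26196*(1 - 2)/(6 + 3) = -26196*(-1/9) = -26196*(-1*⅑) = -26196*(-1)/9 = -4366*(-⅔) = 8732/3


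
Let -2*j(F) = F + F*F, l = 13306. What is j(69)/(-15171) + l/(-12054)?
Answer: -28792486/30478539 ≈ -0.94468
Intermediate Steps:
j(F) = -F/2 - F²/2 (j(F) = -(F + F*F)/2 = -(F + F²)/2 = -F/2 - F²/2)
j(69)/(-15171) + l/(-12054) = -½*69*(1 + 69)/(-15171) + 13306/(-12054) = -½*69*70*(-1/15171) + 13306*(-1/12054) = -2415*(-1/15171) - 6653/6027 = 805/5057 - 6653/6027 = -28792486/30478539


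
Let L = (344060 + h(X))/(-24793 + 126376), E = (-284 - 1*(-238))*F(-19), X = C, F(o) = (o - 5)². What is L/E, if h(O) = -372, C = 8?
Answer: -42961/336442896 ≈ -0.00012769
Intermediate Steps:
F(o) = (-5 + o)²
X = 8
E = -26496 (E = (-284 - 1*(-238))*(-5 - 19)² = (-284 + 238)*(-24)² = -46*576 = -26496)
L = 343688/101583 (L = (344060 - 372)/(-24793 + 126376) = 343688/101583 ≈ 3.3833)
L/E = (343688/101583)/(-26496) = (343688/101583)*(-1/26496) = -42961/336442896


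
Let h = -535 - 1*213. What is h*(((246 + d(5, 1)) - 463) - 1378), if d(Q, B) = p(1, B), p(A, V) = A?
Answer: 1192312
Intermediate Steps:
d(Q, B) = 1
h = -748 (h = -535 - 213 = -748)
h*(((246 + d(5, 1)) - 463) - 1378) = -748*(((246 + 1) - 463) - 1378) = -748*((247 - 463) - 1378) = -748*(-216 - 1378) = -748*(-1594) = 1192312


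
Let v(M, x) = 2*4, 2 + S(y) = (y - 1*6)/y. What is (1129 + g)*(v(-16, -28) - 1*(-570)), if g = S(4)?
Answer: 651117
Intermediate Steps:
S(y) = -2 + (-6 + y)/y (S(y) = -2 + (y - 1*6)/y = -2 + (y - 6)/y = -2 + (-6 + y)/y)
v(M, x) = 8
g = -5/2 (g = (-6 - 1*4)/4 = (-6 - 4)/4 = (¼)*(-10) = -5/2 ≈ -2.5000)
(1129 + g)*(v(-16, -28) - 1*(-570)) = (1129 - 5/2)*(8 - 1*(-570)) = 2253*(8 + 570)/2 = (2253/2)*578 = 651117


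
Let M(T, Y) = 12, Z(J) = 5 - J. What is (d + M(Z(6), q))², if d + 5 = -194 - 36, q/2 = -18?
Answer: 49729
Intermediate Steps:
q = -36 (q = 2*(-18) = -36)
d = -235 (d = -5 + (-194 - 36) = -5 - 230 = -235)
(d + M(Z(6), q))² = (-235 + 12)² = (-223)² = 49729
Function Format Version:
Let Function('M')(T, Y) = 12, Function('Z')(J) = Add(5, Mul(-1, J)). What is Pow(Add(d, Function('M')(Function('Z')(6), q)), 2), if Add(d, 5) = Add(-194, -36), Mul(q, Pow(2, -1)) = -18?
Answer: 49729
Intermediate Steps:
q = -36 (q = Mul(2, -18) = -36)
d = -235 (d = Add(-5, Add(-194, -36)) = Add(-5, -230) = -235)
Pow(Add(d, Function('M')(Function('Z')(6), q)), 2) = Pow(Add(-235, 12), 2) = Pow(-223, 2) = 49729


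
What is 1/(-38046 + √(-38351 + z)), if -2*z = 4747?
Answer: -76092/2895077681 - I*√162898/2895077681 ≈ -2.6283e-5 - 1.3941e-7*I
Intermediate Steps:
z = -4747/2 (z = -½*4747 = -4747/2 ≈ -2373.5)
1/(-38046 + √(-38351 + z)) = 1/(-38046 + √(-38351 - 4747/2)) = 1/(-38046 + √(-81449/2)) = 1/(-38046 + I*√162898/2)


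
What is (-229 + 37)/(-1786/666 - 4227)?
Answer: 15984/352121 ≈ 0.045393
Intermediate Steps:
(-229 + 37)/(-1786/666 - 4227) = -192/(-1786*1/666 - 4227) = -192/(-893/333 - 4227) = -192/(-1408484/333) = -192*(-333/1408484) = 15984/352121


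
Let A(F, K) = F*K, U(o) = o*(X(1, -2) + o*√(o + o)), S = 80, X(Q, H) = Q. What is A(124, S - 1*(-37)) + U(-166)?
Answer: 14342 + 55112*I*√83 ≈ 14342.0 + 5.0209e+5*I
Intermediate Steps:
U(o) = o*(1 + √2*o^(3/2)) (U(o) = o*(1 + o*√(o + o)) = o*(1 + o*√(2*o)) = o*(1 + o*(√2*√o)) = o*(1 + √2*o^(3/2)))
A(124, S - 1*(-37)) + U(-166) = 124*(80 - 1*(-37)) + (-166 + √2*(-166)^(5/2)) = 124*(80 + 37) + (-166 + √2*(27556*I*√166)) = 124*117 + (-166 + 55112*I*√83) = 14508 + (-166 + 55112*I*√83) = 14342 + 55112*I*√83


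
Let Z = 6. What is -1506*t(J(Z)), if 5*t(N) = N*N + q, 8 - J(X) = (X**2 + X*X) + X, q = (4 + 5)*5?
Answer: -1489434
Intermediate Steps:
q = 45 (q = 9*5 = 45)
J(X) = 8 - X - 2*X**2 (J(X) = 8 - ((X**2 + X*X) + X) = 8 - ((X**2 + X**2) + X) = 8 - (2*X**2 + X) = 8 - (X + 2*X**2) = 8 + (-X - 2*X**2) = 8 - X - 2*X**2)
t(N) = 9 + N**2/5 (t(N) = (N*N + 45)/5 = (N**2 + 45)/5 = (45 + N**2)/5 = 9 + N**2/5)
-1506*t(J(Z)) = -1506*(9 + (8 - 1*6 - 2*6**2)**2/5) = -1506*(9 + (8 - 6 - 2*36)**2/5) = -1506*(9 + (8 - 6 - 72)**2/5) = -1506*(9 + (1/5)*(-70)**2) = -1506*(9 + (1/5)*4900) = -1506*(9 + 980) = -1506*989 = -251*5934 = -1489434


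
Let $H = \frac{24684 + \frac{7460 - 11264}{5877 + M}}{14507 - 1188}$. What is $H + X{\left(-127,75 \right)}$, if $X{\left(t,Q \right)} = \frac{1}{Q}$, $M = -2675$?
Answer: $\frac{2985112369}{1599278925} \approx 1.8665$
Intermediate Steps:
$H = \frac{39517182}{21323719}$ ($H = \frac{24684 + \frac{7460 - 11264}{5877 - 2675}}{14507 - 1188} = \frac{24684 - \frac{3804}{3202}}{13319} = \left(24684 - \frac{1902}{1601}\right) \frac{1}{13319} = \frac{39517182}{1601} \cdot \frac{1}{13319} = \frac{39517182}{21323719} \approx 1.8532$)
$H + X{\left(-127,75 \right)} = \frac{39517182}{21323719} + \frac{1}{75} = \frac{2985112369}{1599278925}$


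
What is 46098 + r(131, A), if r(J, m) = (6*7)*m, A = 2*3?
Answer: 46350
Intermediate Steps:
A = 6
r(J, m) = 42*m
46098 + r(131, A) = 46098 + 42*6 = 46098 + 252 = 46350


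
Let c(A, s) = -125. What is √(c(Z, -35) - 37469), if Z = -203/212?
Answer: I*√37594 ≈ 193.89*I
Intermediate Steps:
Z = -203/212 (Z = -203*1/212 = -203/212 ≈ -0.95755)
√(c(Z, -35) - 37469) = √(-125 - 37469) = √(-37594) = I*√37594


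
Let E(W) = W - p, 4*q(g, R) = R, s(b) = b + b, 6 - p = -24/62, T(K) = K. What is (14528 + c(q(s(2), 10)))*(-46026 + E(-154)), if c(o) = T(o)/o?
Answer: -20802302562/31 ≈ -6.7104e+8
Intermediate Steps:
p = 198/31 (p = 6 - (-24)/62 = 6 - 1*(-12/31) = 6 + 12/31 = 198/31 ≈ 6.3871)
s(b) = 2*b
q(g, R) = R/4
E(W) = -198/31 + W (E(W) = W - 1*198/31 = W - 198/31 = -198/31 + W)
c(o) = 1 (c(o) = o/o = 1)
(14528 + c(q(s(2), 10)))*(-46026 + E(-154)) = (14528 + 1)*(-46026 + (-198/31 - 154)) = 14529*(-46026 - 4972/31) = 14529*(-1431778/31) = -20802302562/31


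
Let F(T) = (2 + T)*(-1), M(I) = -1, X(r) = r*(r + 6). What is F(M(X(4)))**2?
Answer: 1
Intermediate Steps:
X(r) = r*(6 + r)
F(T) = -2 - T
F(M(X(4)))**2 = (-2 - 1*(-1))**2 = (-2 + 1)**2 = (-1)**2 = 1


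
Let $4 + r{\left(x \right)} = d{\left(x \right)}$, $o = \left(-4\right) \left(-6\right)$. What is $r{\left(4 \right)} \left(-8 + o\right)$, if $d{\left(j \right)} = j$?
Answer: $0$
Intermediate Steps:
$o = 24$
$r{\left(x \right)} = -4 + x$
$r{\left(4 \right)} \left(-8 + o\right) = \left(-4 + 4\right) \left(-8 + 24\right) = 0 \cdot 16 = 0$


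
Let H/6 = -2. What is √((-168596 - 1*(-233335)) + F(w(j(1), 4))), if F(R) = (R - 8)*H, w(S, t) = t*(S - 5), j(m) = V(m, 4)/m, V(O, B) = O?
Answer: √65027 ≈ 255.00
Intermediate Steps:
j(m) = 1 (j(m) = m/m = 1)
w(S, t) = t*(-5 + S)
H = -12 (H = 6*(-2) = -12)
F(R) = 96 - 12*R (F(R) = (R - 8)*(-12) = (-8 + R)*(-12) = 96 - 12*R)
√((-168596 - 1*(-233335)) + F(w(j(1), 4))) = √((-168596 - 1*(-233335)) + (96 - 48*(-5 + 1))) = √((-168596 + 233335) + (96 - 48*(-4))) = √(64739 + (96 - 12*(-16))) = √(64739 + (96 + 192)) = √(64739 + 288) = √65027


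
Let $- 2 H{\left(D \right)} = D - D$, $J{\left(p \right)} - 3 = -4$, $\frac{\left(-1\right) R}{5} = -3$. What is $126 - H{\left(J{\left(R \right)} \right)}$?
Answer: $126$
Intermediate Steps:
$R = 15$ ($R = \left(-5\right) \left(-3\right) = 15$)
$J{\left(p \right)} = -1$ ($J{\left(p \right)} = 3 - 4 = -1$)
$H{\left(D \right)} = 0$ ($H{\left(D \right)} = - \frac{D - D}{2} = \left(- \frac{1}{2}\right) 0 = 0$)
$126 - H{\left(J{\left(R \right)} \right)} = 126 - 0 = 126 + 0 = 126$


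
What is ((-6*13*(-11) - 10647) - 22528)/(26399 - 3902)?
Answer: -32317/22497 ≈ -1.4365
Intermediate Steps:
((-6*13*(-11) - 10647) - 22528)/(26399 - 3902) = ((-78*(-11) - 10647) - 22528)/22497 = ((858 - 10647) - 22528)*(1/22497) = (-9789 - 22528)*(1/22497) = -32317*1/22497 = -32317/22497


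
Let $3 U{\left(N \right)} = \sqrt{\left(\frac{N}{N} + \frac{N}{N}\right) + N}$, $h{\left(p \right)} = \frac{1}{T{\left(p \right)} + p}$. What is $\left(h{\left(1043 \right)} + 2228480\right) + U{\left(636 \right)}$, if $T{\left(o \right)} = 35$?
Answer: $\frac{2402301441}{1078} + \frac{\sqrt{638}}{3} \approx 2.2285 \cdot 10^{6}$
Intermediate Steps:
$h{\left(p \right)} = \frac{1}{35 + p}$
$U{\left(N \right)} = \frac{\sqrt{2 + N}}{3}$ ($U{\left(N \right)} = \frac{\sqrt{\left(\frac{N}{N} + \frac{N}{N}\right) + N}}{3} = \frac{\sqrt{\left(1 + 1\right) + N}}{3} = \frac{\sqrt{2 + N}}{3}$)
$\left(h{\left(1043 \right)} + 2228480\right) + U{\left(636 \right)} = \left(\frac{1}{35 + 1043} + 2228480\right) + \frac{\sqrt{2 + 636}}{3} = \left(\frac{1}{1078} + 2228480\right) + \frac{\sqrt{638}}{3} = \frac{2402301441}{1078} + \frac{\sqrt{638}}{3}$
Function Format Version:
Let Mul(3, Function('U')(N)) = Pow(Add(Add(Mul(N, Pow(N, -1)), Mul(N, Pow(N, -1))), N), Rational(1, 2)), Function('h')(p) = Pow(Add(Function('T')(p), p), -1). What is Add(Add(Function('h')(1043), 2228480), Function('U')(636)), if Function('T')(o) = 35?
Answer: Add(Rational(2402301441, 1078), Mul(Rational(1, 3), Pow(638, Rational(1, 2)))) ≈ 2.2285e+6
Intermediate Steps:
Function('h')(p) = Pow(Add(35, p), -1)
Function('U')(N) = Mul(Rational(1, 3), Pow(Add(2, N), Rational(1, 2))) (Function('U')(N) = Mul(Rational(1, 3), Pow(Add(Add(Mul(N, Pow(N, -1)), Mul(N, Pow(N, -1))), N), Rational(1, 2))) = Mul(Rational(1, 3), Pow(Add(Add(1, 1), N), Rational(1, 2))) = Mul(Rational(1, 3), Pow(Add(2, N), Rational(1, 2))))
Add(Add(Function('h')(1043), 2228480), Function('U')(636)) = Add(Add(Pow(Add(35, 1043), -1), 2228480), Mul(Rational(1, 3), Pow(Add(2, 636), Rational(1, 2)))) = Add(Add(Pow(1078, -1), 2228480), Mul(Rational(1, 3), Pow(638, Rational(1, 2)))) = Add(Add(Rational(1, 1078), 2228480), Mul(Rational(1, 3), Pow(638, Rational(1, 2)))) = Add(Rational(2402301441, 1078), Mul(Rational(1, 3), Pow(638, Rational(1, 2))))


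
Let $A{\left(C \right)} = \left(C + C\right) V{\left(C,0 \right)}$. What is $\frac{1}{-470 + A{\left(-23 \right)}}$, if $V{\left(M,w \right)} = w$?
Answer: $- \frac{1}{470} \approx -0.0021277$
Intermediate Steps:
$A{\left(C \right)} = 0$ ($A{\left(C \right)} = \left(C + C\right) 0 = 2 C 0 = 0$)
$\frac{1}{-470 + A{\left(-23 \right)}} = \frac{1}{-470 + 0} = \frac{1}{-470} = - \frac{1}{470}$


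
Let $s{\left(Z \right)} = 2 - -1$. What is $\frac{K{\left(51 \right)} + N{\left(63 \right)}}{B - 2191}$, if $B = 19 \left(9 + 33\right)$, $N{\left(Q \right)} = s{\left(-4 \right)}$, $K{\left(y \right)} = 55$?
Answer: $- \frac{58}{1393} \approx -0.041637$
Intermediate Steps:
$s{\left(Z \right)} = 3$ ($s{\left(Z \right)} = 2 + 1 = 3$)
$N{\left(Q \right)} = 3$
$B = 798$ ($B = 19 \cdot 42 = 798$)
$\frac{K{\left(51 \right)} + N{\left(63 \right)}}{B - 2191} = \frac{55 + 3}{798 - 2191} = \frac{58}{-1393} = 58 \left(- \frac{1}{1393}\right) = - \frac{58}{1393}$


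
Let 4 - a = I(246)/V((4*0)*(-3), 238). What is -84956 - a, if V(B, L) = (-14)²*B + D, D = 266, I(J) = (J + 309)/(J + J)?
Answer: -3706294855/43624 ≈ -84960.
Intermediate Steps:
I(J) = (309 + J)/(2*J) (I(J) = (309 + J)/((2*J)) = (309 + J)*(1/(2*J)) = (309 + J)/(2*J))
V(B, L) = 266 + 196*B (V(B, L) = (-14)²*B + 266 = 196*B + 266 = 266 + 196*B)
a = 174311/43624 (a = 4 - (½)*(309 + 246)/246/(266 + 196*((4*0)*(-3))) = 4 - (½)*(1/246)*555/(266 + 196*(0*(-3))) = 4 - 185/(164*(266 + 196*0)) = 4 - 185/(164*(266 + 0)) = 4 - 185/(164*266) = 4 - 1*185/43624 = 4 - 185/43624 = 174311/43624 ≈ 3.9958)
-84956 - a = -84956 - 1*174311/43624 = -84956 - 174311/43624 = -3706294855/43624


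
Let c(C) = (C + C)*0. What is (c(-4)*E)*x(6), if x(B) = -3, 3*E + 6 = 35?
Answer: 0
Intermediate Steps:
E = 29/3 (E = -2 + (1/3)*35 = -2 + 35/3 = 29/3 ≈ 9.6667)
c(C) = 0 (c(C) = (2*C)*0 = 0)
(c(-4)*E)*x(6) = (0*(29/3))*(-3) = 0*(-3) = 0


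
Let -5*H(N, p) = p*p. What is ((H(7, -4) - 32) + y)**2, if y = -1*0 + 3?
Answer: 25921/25 ≈ 1036.8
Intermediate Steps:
H(N, p) = -p**2/5 (H(N, p) = -p*p/5 = -p**2/5)
y = 3 (y = 0 + 3 = 3)
((H(7, -4) - 32) + y)**2 = ((-1/5*(-4)**2 - 32) + 3)**2 = ((-1/5*16 - 32) + 3)**2 = ((-16/5 - 32) + 3)**2 = (-176/5 + 3)**2 = (-161/5)**2 = 25921/25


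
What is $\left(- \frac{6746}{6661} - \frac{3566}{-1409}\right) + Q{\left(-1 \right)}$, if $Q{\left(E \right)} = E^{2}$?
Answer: $\frac{23633361}{9385349} \approx 2.5181$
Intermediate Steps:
$\left(- \frac{6746}{6661} - \frac{3566}{-1409}\right) + Q{\left(-1 \right)} = \left(- \frac{6746}{6661} - \frac{3566}{-1409}\right) + \left(-1\right)^{2} = \left(\left(-6746\right) \frac{1}{6661} - - \frac{3566}{1409}\right) + 1 = \left(- \frac{6746}{6661} + \frac{3566}{1409}\right) + 1 = \frac{14248012}{9385349} + 1 = \frac{23633361}{9385349}$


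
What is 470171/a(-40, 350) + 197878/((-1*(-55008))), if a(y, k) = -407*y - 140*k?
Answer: -302946847/28122840 ≈ -10.772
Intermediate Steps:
470171/a(-40, 350) + 197878/((-1*(-55008))) = 470171/(-407*(-40) - 140*350) + 197878/((-1*(-55008))) = 470171/(16280 - 49000) + 197878/55008 = 470171/(-32720) + 197878*(1/55008) = 470171*(-1/32720) + 98939/27504 = -470171/32720 + 98939/27504 = -302946847/28122840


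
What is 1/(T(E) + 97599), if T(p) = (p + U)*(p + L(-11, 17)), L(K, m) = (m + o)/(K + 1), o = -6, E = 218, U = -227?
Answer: 10/956469 ≈ 1.0455e-5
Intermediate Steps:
L(K, m) = (-6 + m)/(1 + K) (L(K, m) = (m - 6)/(K + 1) = (-6 + m)/(1 + K))
T(p) = (-227 + p)*(-11/10 + p) (T(p) = (p - 227)*(p + (-6 + 17)/(1 - 11)) = (-227 + p)*(p + 11/(-10)) = (-227 + p)*(p - 1/10*11) = (-227 + p)*(p - 11/10) = (-227 + p)*(-11/10 + p))
1/(T(E) + 97599) = 1/((2497/10 + 218**2 - 2281/10*218) + 97599) = 1/((2497/10 + 47524 - 248629/5) + 97599) = 1/(-19521/10 + 97599) = 1/(956469/10) = 10/956469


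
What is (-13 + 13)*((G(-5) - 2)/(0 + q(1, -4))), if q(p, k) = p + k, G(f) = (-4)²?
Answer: 0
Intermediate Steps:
G(f) = 16
q(p, k) = k + p
(-13 + 13)*((G(-5) - 2)/(0 + q(1, -4))) = (-13 + 13)*((16 - 2)/(0 + (-4 + 1))) = 0*(14/(0 - 3)) = 0*(14/(-3)) = 0*(14*(-⅓)) = 0*(-14/3) = 0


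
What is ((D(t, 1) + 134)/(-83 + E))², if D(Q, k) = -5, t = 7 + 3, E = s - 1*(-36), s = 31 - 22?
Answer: 16641/1444 ≈ 11.524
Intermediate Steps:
s = 9
E = 45 (E = 9 - 1*(-36) = 9 + 36 = 45)
t = 10
((D(t, 1) + 134)/(-83 + E))² = ((-5 + 134)/(-83 + 45))² = (129/(-38))² = (129*(-1/38))² = (-129/38)² = 16641/1444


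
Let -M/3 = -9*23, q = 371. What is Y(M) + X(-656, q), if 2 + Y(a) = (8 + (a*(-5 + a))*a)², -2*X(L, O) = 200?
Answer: 56432313410058394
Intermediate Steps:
M = 621 (M = -(-27)*23 = -3*(-207) = 621)
X(L, O) = -100 (X(L, O) = -½*200 = -100)
Y(a) = -2 + (8 + a²*(-5 + a))² (Y(a) = -2 + (8 + (a*(-5 + a))*a)² = -2 + (8 + a²*(-5 + a))²)
Y(M) + X(-656, q) = (-2 + (8 + 621³ - 5*621²)²) - 100 = (-2 + (8 + 239483061 - 5*385641)²) - 100 = (-2 + (8 + 239483061 - 1928205)²) - 100 = (-2 + 237554864²) - 100 = (-2 + 56432313410058496) - 100 = 56432313410058494 - 100 = 56432313410058394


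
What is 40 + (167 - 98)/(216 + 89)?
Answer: 12269/305 ≈ 40.226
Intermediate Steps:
40 + (167 - 98)/(216 + 89) = 40 + 69/305 = 12269/305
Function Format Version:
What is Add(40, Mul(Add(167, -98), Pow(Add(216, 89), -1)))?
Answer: Rational(12269, 305) ≈ 40.226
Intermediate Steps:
Add(40, Mul(Add(167, -98), Pow(Add(216, 89), -1))) = Add(40, Mul(69, Pow(305, -1))) = Add(40, Mul(69, Rational(1, 305))) = Add(40, Rational(69, 305)) = Rational(12269, 305)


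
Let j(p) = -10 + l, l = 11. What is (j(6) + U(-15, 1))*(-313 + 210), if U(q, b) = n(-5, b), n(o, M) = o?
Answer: 412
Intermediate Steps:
j(p) = 1 (j(p) = -10 + 11 = 1)
U(q, b) = -5
(j(6) + U(-15, 1))*(-313 + 210) = (1 - 5)*(-313 + 210) = -4*(-103) = 412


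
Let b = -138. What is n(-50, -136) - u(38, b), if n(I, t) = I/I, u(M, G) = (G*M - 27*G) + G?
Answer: 1657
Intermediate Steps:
u(M, G) = -26*G + G*M (u(M, G) = (-27*G + G*M) + G = -26*G + G*M)
n(I, t) = 1
n(-50, -136) - u(38, b) = 1 - (-138)*(-26 + 38) = 1 - (-138)*12 = 1 - 1*(-1656) = 1 + 1656 = 1657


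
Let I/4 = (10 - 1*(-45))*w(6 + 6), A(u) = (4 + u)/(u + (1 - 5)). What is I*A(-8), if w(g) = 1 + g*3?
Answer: 8140/3 ≈ 2713.3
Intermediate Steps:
w(g) = 1 + 3*g
A(u) = (4 + u)/(-4 + u) (A(u) = (4 + u)/(u - 4) = (4 + u)/(-4 + u))
I = 8140 (I = 4*((10 - 1*(-45))*(1 + 3*(6 + 6))) = 4*((10 + 45)*(1 + 3*12)) = 4*(55*(1 + 36)) = 4*(55*37) = 4*2035 = 8140)
I*A(-8) = 8140*((4 - 8)/(-4 - 8)) = 8140*(-4/(-12)) = 8140*(-1/12*(-4)) = 8140*(1/3) = 8140/3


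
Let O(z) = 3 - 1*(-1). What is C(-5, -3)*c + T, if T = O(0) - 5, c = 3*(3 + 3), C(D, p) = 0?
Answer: -1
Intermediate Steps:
O(z) = 4 (O(z) = 3 + 1 = 4)
c = 18 (c = 3*6 = 18)
T = -1 (T = 4 - 5 = -1)
C(-5, -3)*c + T = 0*18 - 1 = 0 - 1 = -1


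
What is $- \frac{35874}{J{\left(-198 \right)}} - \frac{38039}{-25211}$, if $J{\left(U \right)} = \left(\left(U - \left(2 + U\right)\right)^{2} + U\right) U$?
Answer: $\frac{30929703}{53800274} \approx 0.5749$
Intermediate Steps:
$J{\left(U \right)} = U \left(4 + U\right)$ ($J{\left(U \right)} = \left(\left(-2\right)^{2} + U\right) U = \left(4 + U\right) U = U \left(4 + U\right)$)
$- \frac{35874}{J{\left(-198 \right)}} - \frac{38039}{-25211} = - \frac{35874}{\left(-198\right) \left(4 - 198\right)} - \frac{38039}{-25211} = - \frac{35874}{\left(-198\right) \left(-194\right)} - - \frac{38039}{25211} = - \frac{35874}{38412} + \frac{38039}{25211} = \left(-35874\right) \frac{1}{38412} + \frac{38039}{25211} = - \frac{1993}{2134} + \frac{38039}{25211} = \frac{30929703}{53800274}$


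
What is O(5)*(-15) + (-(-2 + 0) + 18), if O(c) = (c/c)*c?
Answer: -55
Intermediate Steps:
O(c) = c (O(c) = 1*c = c)
O(5)*(-15) + (-(-2 + 0) + 18) = 5*(-15) + (-(-2 + 0) + 18) = -75 + (-1*(-2) + 18) = -75 + (2 + 18) = -75 + 20 = -55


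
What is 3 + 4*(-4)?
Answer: -13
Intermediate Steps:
3 + 4*(-4) = 3 - 16 = -13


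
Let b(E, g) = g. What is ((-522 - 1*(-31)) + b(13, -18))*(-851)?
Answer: 433159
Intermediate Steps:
((-522 - 1*(-31)) + b(13, -18))*(-851) = ((-522 - 1*(-31)) - 18)*(-851) = ((-522 + 31) - 18)*(-851) = (-491 - 18)*(-851) = -509*(-851) = 433159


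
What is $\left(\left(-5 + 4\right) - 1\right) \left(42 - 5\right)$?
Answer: $-74$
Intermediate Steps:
$\left(\left(-5 + 4\right) - 1\right) \left(42 - 5\right) = \left(-1 - 1\right) 37 = \left(-2\right) 37 = -74$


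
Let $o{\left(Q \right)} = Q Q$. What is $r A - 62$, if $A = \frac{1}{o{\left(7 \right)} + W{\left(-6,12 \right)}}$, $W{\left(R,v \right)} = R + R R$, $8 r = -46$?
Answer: $- \frac{19615}{316} \approx -62.073$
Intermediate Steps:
$r = - \frac{23}{4}$ ($r = \frac{1}{8} \left(-46\right) = - \frac{23}{4} \approx -5.75$)
$o{\left(Q \right)} = Q^{2}$
$W{\left(R,v \right)} = R + R^{2}$
$A = \frac{1}{79}$ ($A = \frac{1}{7^{2} - 6 \left(1 - 6\right)} = \frac{1}{49 - -30} = \frac{1}{49 + 30} = \frac{1}{79} \approx 0.012658$)
$r A - 62 = \left(- \frac{23}{4}\right) \frac{1}{79} - 62 = - \frac{23}{316} - 62 = - \frac{19615}{316}$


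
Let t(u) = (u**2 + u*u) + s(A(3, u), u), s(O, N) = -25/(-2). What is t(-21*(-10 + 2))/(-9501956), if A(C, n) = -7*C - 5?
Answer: -112921/19003912 ≈ -0.0059420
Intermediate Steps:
A(C, n) = -5 - 7*C
s(O, N) = 25/2 (s(O, N) = -25*(-1/2) = 25/2)
t(u) = 25/2 + 2*u**2 (t(u) = (u**2 + u*u) + 25/2 = (u**2 + u**2) + 25/2 = 2*u**2 + 25/2 = 25/2 + 2*u**2)
t(-21*(-10 + 2))/(-9501956) = (25/2 + 2*(-21*(-10 + 2))**2)/(-9501956) = (25/2 + 2*(-21*(-8))**2)*(-1/9501956) = (25/2 + 2*168**2)*(-1/9501956) = (25/2 + 2*28224)*(-1/9501956) = (25/2 + 56448)*(-1/9501956) = (112921/2)*(-1/9501956) = -112921/19003912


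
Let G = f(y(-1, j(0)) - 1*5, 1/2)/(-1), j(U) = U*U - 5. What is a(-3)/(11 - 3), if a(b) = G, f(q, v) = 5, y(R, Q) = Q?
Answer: -5/8 ≈ -0.62500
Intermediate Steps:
j(U) = -5 + U² (j(U) = U² - 5 = -5 + U²)
G = -5 (G = 5/(-1) = 5*(-1) = -5)
a(b) = -5
a(-3)/(11 - 3) = -5/(11 - 3) = -5/8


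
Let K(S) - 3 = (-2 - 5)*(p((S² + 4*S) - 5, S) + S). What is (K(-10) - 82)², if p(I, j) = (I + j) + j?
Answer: 64516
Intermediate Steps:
p(I, j) = I + 2*j
K(S) = 38 - 49*S - 7*S² (K(S) = 3 + (-2 - 5)*((((S² + 4*S) - 5) + 2*S) + S) = 3 - 7*(((-5 + S² + 4*S) + 2*S) + S) = 3 - 7*((-5 + S² + 6*S) + S) = 3 - 7*(-5 + S² + 7*S) = 3 + (35 - 49*S - 7*S²) = 38 - 49*S - 7*S²)
(K(-10) - 82)² = ((38 - 49*(-10) - 7*(-10)²) - 82)² = ((38 + 490 - 7*100) - 82)² = ((38 + 490 - 700) - 82)² = (-172 - 82)² = (-254)² = 64516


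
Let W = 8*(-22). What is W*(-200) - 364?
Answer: 34836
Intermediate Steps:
W = -176
W*(-200) - 364 = -176*(-200) - 364 = 35200 - 364 = 34836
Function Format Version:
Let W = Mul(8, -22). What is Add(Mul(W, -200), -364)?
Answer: 34836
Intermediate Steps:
W = -176
Add(Mul(W, -200), -364) = Add(Mul(-176, -200), -364) = Add(35200, -364) = 34836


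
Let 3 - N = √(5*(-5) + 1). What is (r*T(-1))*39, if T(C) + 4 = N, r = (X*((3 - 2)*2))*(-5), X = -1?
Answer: -390 - 780*I*√6 ≈ -390.0 - 1910.6*I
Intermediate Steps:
N = 3 - 2*I*√6 (N = 3 - √(5*(-5) + 1) = 3 - √(-25 + 1) = 3 - √(-24) = 3 - 2*I*√6 ≈ 3.0 - 4.899*I)
r = 10 (r = -(3 - 2)*2*(-5) = -2*(-5) = 10)
T(C) = -1 - 2*I*√6 (T(C) = -4 + (3 - 2*I*√6) = -1 - 2*I*√6)
(r*T(-1))*39 = (10*(-1 - 2*I*√6))*39 = (-10 - 20*I*√6)*39 = -390 - 780*I*√6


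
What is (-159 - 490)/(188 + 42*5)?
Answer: -649/398 ≈ -1.6307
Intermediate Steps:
(-159 - 490)/(188 + 42*5) = -649/(188 + 210) = -649/398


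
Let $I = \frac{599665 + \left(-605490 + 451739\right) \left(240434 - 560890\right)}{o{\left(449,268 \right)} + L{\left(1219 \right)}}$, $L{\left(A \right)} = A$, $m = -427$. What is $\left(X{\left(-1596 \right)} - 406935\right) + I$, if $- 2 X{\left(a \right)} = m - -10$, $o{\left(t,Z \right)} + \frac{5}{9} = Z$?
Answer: $\frac{218999041986}{6689} \approx 3.274 \cdot 10^{7}$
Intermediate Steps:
$o{\left(t,Z \right)} = - \frac{5}{9} + Z$
$X{\left(a \right)} = \frac{417}{2}$ ($X{\left(a \right)} = - \frac{-427 - -10}{2} = - \frac{-427 + 10}{2} = \left(- \frac{1}{2}\right) \left(-417\right) = \frac{417}{2}$)
$I = \frac{443439271089}{13378}$ ($I = \frac{599665 + \left(-605490 + 451739\right) \left(240434 - 560890\right)}{\left(- \frac{5}{9} + 268\right) + 1219} = \frac{599665 - -49270430456}{\frac{2407}{9} + 1219} = \frac{599665 + 49270430456}{\frac{13378}{9}} = 49271030121 \cdot \frac{9}{13378} = \frac{443439271089}{13378} \approx 3.3147 \cdot 10^{7}$)
$\left(X{\left(-1596 \right)} - 406935\right) + I = \left(\frac{417}{2} - 406935\right) + \frac{443439271089}{13378} = - \frac{813453}{2} + \frac{443439271089}{13378} = \frac{218999041986}{6689}$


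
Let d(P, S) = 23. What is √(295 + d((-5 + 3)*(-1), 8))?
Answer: √318 ≈ 17.833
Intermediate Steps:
√(295 + d((-5 + 3)*(-1), 8)) = √(295 + 23) = √318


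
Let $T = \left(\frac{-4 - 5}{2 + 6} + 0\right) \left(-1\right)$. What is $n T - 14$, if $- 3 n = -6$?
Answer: $- \frac{47}{4} \approx -11.75$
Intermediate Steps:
$n = 2$ ($n = \left(- \frac{1}{3}\right) \left(-6\right) = 2$)
$T = \frac{9}{8}$ ($T = \left(- \frac{9}{8} + 0\right) \left(-1\right) = \left(- \frac{9}{8}\right) \left(-1\right) = \frac{9}{8} \approx 1.125$)
$n T - 14 = 2 \cdot \frac{9}{8} - 14 = \frac{9}{4} - 14 = - \frac{47}{4}$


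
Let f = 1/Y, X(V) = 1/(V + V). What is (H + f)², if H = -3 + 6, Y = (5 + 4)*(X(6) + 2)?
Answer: 52441/5625 ≈ 9.3228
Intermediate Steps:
X(V) = 1/(2*V)
Y = 75/4 (Y = (5 + 4)*((½)/6 + 2) = 9*((½)*(⅙) + 2) = 9*(1/12 + 2) = 9*(25/12) = 75/4 ≈ 18.750)
H = 3
f = 4/75 (f = 1/(75/4) = 4/75 ≈ 0.053333)
(H + f)² = (3 + 4/75)² = (229/75)² = 52441/5625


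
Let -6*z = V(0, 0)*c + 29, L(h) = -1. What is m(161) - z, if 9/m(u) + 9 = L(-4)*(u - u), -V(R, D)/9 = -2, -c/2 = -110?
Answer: 3983/6 ≈ 663.83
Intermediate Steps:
c = 220 (c = -2*(-110) = 220)
V(R, D) = 18 (V(R, D) = -9*(-2) = 18)
z = -3989/6 (z = -(18*220 + 29)/6 = -(3960 + 29)/6 = -⅙*3989 = -3989/6 ≈ -664.83)
m(u) = -1 (m(u) = 9/(-9 - (u - u)) = 9/(-9 - 1*0) = 9/(-9 + 0) = 9/(-9) = 9*(-⅑) = -1)
m(161) - z = -1 - 1*(-3989/6) = -1 + 3989/6 = 3983/6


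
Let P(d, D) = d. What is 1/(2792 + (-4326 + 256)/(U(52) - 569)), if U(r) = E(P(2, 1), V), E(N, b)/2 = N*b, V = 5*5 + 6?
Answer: 89/249302 ≈ 0.00035700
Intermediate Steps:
V = 31 (V = 25 + 6 = 31)
E(N, b) = 2*N*b (E(N, b) = 2*(N*b) = 2*N*b)
U(r) = 124 (U(r) = 2*2*31 = 124)
1/(2792 + (-4326 + 256)/(U(52) - 569)) = 1/(2792 + (-4326 + 256)/(124 - 569)) = 1/(2792 - 4070/(-445)) = 1/(2792 - 4070*(-1/445)) = 1/(2792 + 814/89) = 1/(249302/89) = 89/249302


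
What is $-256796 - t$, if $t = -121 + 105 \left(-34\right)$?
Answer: $-253105$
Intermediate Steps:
$t = -3691$ ($t = -121 - 3570 = -3691$)
$-256796 - t = -256796 - -3691 = -256796 + 3691 = -253105$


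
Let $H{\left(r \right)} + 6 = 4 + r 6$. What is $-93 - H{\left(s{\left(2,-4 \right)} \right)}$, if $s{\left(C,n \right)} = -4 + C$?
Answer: $-79$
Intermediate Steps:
$H{\left(r \right)} = -2 + 6 r$ ($H{\left(r \right)} = -6 + \left(4 + r 6\right) = -6 + \left(4 + 6 r\right) = -2 + 6 r$)
$-93 - H{\left(s{\left(2,-4 \right)} \right)} = -93 - \left(-2 + 6 \left(-4 + 2\right)\right) = -93 - \left(-2 + 6 \left(-2\right)\right) = -93 - \left(-2 - 12\right) = -93 - -14 = -93 + 14 = -79$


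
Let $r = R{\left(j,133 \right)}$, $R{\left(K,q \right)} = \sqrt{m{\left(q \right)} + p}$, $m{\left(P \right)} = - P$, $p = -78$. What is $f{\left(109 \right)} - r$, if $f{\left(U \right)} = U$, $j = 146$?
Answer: $109 - i \sqrt{211} \approx 109.0 - 14.526 i$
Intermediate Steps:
$R{\left(K,q \right)} = \sqrt{-78 - q}$ ($R{\left(K,q \right)} = \sqrt{- q - 78} = \sqrt{-78 - q}$)
$r = i \sqrt{211}$ ($r = \sqrt{-78 - 133} = \sqrt{-211} = i \sqrt{211} \approx 14.526 i$)
$f{\left(109 \right)} - r = 109 - i \sqrt{211}$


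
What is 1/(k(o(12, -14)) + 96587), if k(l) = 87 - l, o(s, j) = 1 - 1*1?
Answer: 1/96674 ≈ 1.0344e-5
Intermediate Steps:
o(s, j) = 0 (o(s, j) = 1 - 1 = 0)
1/(k(o(12, -14)) + 96587) = 1/((87 - 1*0) + 96587) = 1/((87 + 0) + 96587) = 1/(87 + 96587) = 1/96674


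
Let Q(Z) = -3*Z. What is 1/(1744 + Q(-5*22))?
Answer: 1/2074 ≈ 0.00048216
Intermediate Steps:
1/(1744 + Q(-5*22)) = 1/(1744 - (-15)*22) = 1/(1744 - 3*(-110)) = 1/(1744 + 330) = 1/2074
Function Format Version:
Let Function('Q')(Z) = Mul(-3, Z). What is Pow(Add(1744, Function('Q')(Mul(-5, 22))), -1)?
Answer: Rational(1, 2074) ≈ 0.00048216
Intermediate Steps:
Pow(Add(1744, Function('Q')(Mul(-5, 22))), -1) = Pow(Add(1744, Mul(-3, Mul(-5, 22))), -1) = Pow(Add(1744, Mul(-3, -110)), -1) = Pow(Add(1744, 330), -1) = Pow(2074, -1) = Rational(1, 2074)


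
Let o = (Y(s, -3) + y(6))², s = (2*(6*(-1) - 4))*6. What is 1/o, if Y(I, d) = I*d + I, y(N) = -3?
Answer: 1/56169 ≈ 1.7803e-5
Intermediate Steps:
s = -120 (s = (2*(-6 - 4))*6 = (2*(-10))*6 = -20*6 = -120)
Y(I, d) = I + I*d
o = 56169 (o = (-120*(1 - 3) - 3)² = (-120*(-2) - 3)² = (240 - 3)² = 237² = 56169)
1/o = 1/56169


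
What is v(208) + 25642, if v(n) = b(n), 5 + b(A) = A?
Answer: 25845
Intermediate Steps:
b(A) = -5 + A
v(n) = -5 + n
v(208) + 25642 = (-5 + 208) + 25642 = 203 + 25642 = 25845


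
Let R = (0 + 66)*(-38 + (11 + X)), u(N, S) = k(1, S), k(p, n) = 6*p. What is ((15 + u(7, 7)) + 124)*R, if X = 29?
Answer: 19140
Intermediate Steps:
u(N, S) = 6 (u(N, S) = 6*1 = 6)
R = 132 (R = (0 + 66)*(-38 + (11 + 29)) = 66*(-38 + 40) = 66*2 = 132)
((15 + u(7, 7)) + 124)*R = ((15 + 6) + 124)*132 = (21 + 124)*132 = 145*132 = 19140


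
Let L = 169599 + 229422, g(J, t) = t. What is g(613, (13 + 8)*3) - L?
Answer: -398958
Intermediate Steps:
L = 399021
g(613, (13 + 8)*3) - L = (13 + 8)*3 - 1*399021 = 21*3 - 399021 = 63 - 399021 = -398958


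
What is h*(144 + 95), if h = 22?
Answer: 5258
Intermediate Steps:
h*(144 + 95) = 22*(144 + 95) = 22*239 = 5258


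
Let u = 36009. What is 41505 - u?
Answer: 5496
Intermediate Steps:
41505 - u = 41505 - 1*36009 = 41505 - 36009 = 5496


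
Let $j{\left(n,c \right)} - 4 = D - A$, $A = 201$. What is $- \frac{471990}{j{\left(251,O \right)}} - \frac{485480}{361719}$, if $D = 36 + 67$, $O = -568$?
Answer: $\frac{85341057845}{17000793} \approx 5019.8$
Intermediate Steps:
$D = 103$
$j{\left(n,c \right)} = -94$ ($j{\left(n,c \right)} = 4 + \left(103 - 201\right) = 4 - 98 = -94$)
$- \frac{471990}{j{\left(251,O \right)}} - \frac{485480}{361719} = - \frac{471990}{-94} - \frac{485480}{361719} = \left(-471990\right) \left(- \frac{1}{94}\right) - \frac{485480}{361719} = \frac{235995}{47} - \frac{485480}{361719} = \frac{85341057845}{17000793}$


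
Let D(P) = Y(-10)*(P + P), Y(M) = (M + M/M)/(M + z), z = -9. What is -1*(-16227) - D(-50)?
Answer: 309213/19 ≈ 16274.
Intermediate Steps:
Y(M) = (1 + M)/(-9 + M) (Y(M) = (M + M/M)/(M - 9) = (M + 1)/(-9 + M) = (1 + M)/(-9 + M))
D(P) = 18*P/19 (D(P) = ((1 - 10)/(-9 - 10))*(P + P) = (-9/(-19))*(2*P) = (-1/19*(-9))*(2*P) = 9*(2*P)/19 = 18*P/19)
-1*(-16227) - D(-50) = -1*(-16227) - 18*(-50)/19 = 16227 - 1*(-900/19) = 16227 + 900/19 = 309213/19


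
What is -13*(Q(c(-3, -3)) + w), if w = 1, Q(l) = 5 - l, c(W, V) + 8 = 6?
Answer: -104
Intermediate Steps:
c(W, V) = -2 (c(W, V) = -8 + 6 = -2)
-13*(Q(c(-3, -3)) + w) = -13*((5 - 1*(-2)) + 1) = -13*((5 + 2) + 1) = -13*(7 + 1) = -13*8 = -104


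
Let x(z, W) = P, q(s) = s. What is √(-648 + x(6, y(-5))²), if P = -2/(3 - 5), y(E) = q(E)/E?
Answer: I*√647 ≈ 25.436*I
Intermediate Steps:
y(E) = 1 (y(E) = E/E = 1)
P = 1 (P = -2/(-2) = -2*(-½) = 1)
x(z, W) = 1
√(-648 + x(6, y(-5))²) = √(-648 + 1²) = √(-648 + 1) = √(-647) = I*√647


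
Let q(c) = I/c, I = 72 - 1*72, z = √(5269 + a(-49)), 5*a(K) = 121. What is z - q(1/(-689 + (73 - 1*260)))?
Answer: √132330/5 ≈ 72.754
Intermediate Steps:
a(K) = 121/5 (a(K) = (⅕)*121 = 121/5)
z = √132330/5 (z = √(5269 + 121/5) = √(26466/5) = √132330/5 ≈ 72.754)
I = 0 (I = 72 - 72 = 0)
q(c) = 0 (q(c) = 0/c = 0)
z - q(1/(-689 + (73 - 1*260))) = √132330/5 - 1*0 = √132330/5 + 0 = √132330/5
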